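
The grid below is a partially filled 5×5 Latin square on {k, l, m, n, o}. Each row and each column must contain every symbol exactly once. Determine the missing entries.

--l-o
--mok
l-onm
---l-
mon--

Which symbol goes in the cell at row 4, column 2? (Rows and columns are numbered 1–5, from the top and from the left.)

Cell (r2,c1): row 2 has {k,m,o}; column 1 has {l,m} → n.
Cell (r2,c2): row 2 has {k,m,n,o}; column 2 has {o} → l.
Cell (r3,c2): row 3 has {l,m,n,o}; column 2 has {l,o} → k.
Cell (r4,c3): row 4 has {l}; column 3 has {l,m,n,o} → k.
Cell (r4,c5): row 4 has {k,l}; column 5 has {k,m,o} → n.
Cell (r5,c4): row 5 has {m,n,o}; column 4 has {l,n,o} → k.
Cell (r5,c5): row 5 has {k,m,n,o}; column 5 has {k,m,n,o} → l.
Cell (r1,c1): row 1 has {l,o}; column 1 has {l,m,n} → k.
Cell (r1,c4): row 1 has {k,l,o}; column 4 has {k,l,n,o} → m.
Cell (r4,c1): row 4 has {k,l,n}; column 1 has {k,l,m,n} → o.
Cell (r4,c2): row 4 has {k,l,n,o}; column 2 has {k,l,o} → m.

m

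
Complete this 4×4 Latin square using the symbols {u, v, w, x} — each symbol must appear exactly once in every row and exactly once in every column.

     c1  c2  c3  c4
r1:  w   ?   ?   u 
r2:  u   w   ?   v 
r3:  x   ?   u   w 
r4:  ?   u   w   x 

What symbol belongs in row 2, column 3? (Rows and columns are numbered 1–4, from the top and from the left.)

At row 2, column 3: row 2 has {u,v,w}; column 3 has {u,w}; that leaves x.

x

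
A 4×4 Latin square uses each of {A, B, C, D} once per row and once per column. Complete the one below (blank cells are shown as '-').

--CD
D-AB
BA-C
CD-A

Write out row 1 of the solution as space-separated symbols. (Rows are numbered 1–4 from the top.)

A B C D

row 1 has {C,D}; column 1 has {B,C,D} — only A is left for (r1,c1).
row 1 has {A,C,D}; column 2 has {A,D} — only B is left for (r1,c2).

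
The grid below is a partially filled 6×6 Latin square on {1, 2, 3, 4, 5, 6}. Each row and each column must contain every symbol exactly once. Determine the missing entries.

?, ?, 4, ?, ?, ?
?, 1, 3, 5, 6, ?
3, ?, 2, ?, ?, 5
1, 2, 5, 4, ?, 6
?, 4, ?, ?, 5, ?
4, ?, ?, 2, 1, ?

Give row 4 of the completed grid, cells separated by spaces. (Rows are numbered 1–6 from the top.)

1 2 5 4 3 6

(r2,c1) = 2
(r2,c6) = 4
(r3,c2) = 6
(r3,c4) = 1
(r3,c5) = 4
(r4,c5) = 3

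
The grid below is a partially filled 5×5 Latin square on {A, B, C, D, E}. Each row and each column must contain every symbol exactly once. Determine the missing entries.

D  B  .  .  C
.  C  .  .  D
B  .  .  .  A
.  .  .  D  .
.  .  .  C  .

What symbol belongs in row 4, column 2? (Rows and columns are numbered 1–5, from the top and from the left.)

A

At row 3, column 4: row 3 has {A,B}; column 4 has {C,D}; that leaves E.
At row 1, column 4: row 1 has {B,C,D}; column 4 has {C,D,E}; that leaves A.
At row 2, column 4: row 2 has {C,D}; column 4 has {A,C,D,E}; that leaves B.
At row 3, column 2: row 3 has {A,B,E}; column 2 has {B,C}; that leaves D.
At row 3, column 3: row 3 has {A,B,D,E}; column 3 is empty so far; that leaves C.
At row 1, column 3: row 1 has {A,B,C,D}; column 3 has {C}; that leaves E.
At row 2, column 3: row 2 has {B,C,D}; column 3 has {C,E}; that leaves A.
At row 4, column 3: row 4 has {D}; column 3 has {A,C,E}; that leaves B.
At row 4, column 5: row 4 has {B,D}; column 5 has {A,C,D}; that leaves E.
At row 5, column 3: row 5 has {C}; column 3 has {A,B,C,E}; that leaves D.
At row 5, column 5: row 5 has {C,D}; column 5 has {A,C,D,E}; that leaves B.
At row 2, column 1: row 2 has {A,B,C,D}; column 1 has {B,D}; that leaves E.
At row 4, column 2: row 4 has {B,D,E}; column 2 has {B,C,D}; that leaves A.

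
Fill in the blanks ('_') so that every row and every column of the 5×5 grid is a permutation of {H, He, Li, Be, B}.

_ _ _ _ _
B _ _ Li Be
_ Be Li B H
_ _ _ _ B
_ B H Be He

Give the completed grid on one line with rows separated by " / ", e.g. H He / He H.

row 1 is empty so far; column 5 has {H,He,Be,B} — only Li is left for (r1,c5).
row 2 has {Li,Be,B}; column 3 has {H,Li} — only He is left for (r2,c3).
row 3 has {H,Li,Be,B}; column 1 has {B} — only He is left for (r3,c1).
row 4 has {B}; column 3 has {H,He,Li} — only Be is left for (r4,c3).
row 5 has {H,He,Be,B}; column 1 has {He,B} — only Li is left for (r5,c1).
row 1 has {Li}; column 3 has {H,He,Li,Be} — only B is left for (r1,c3).
row 2 has {He,Li,Be,B}; column 2 has {Be,B} — only H is left for (r2,c2).
row 4 has {Be,B}; column 1 has {He,Li,B} — only H is left for (r4,c1).
row 4 has {H,Be,B}; column 4 has {Li,Be,B} — only He is left for (r4,c4).
row 1 has {Li,B}; column 1 has {H,He,Li,B} — only Be is left for (r1,c1).
row 1 has {Li,Be,B}; column 2 has {H,Be,B} — only He is left for (r1,c2).
row 1 has {He,Li,Be,B}; column 4 has {He,Li,Be,B} — only H is left for (r1,c4).
row 4 has {H,He,Be,B}; column 2 has {H,He,Be,B} — only Li is left for (r4,c2).

Be He B H Li / B H He Li Be / He Be Li B H / H Li Be He B / Li B H Be He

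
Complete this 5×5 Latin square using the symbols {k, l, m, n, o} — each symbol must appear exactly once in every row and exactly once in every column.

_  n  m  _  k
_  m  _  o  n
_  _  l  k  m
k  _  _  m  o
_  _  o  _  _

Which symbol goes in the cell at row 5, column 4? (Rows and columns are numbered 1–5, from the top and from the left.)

n

(r1,c4) = l
(r2,c1) = l
(r2,c3) = k
(r3,c2) = o
(r4,c2) = l
(r4,c3) = n
(r5,c2) = k
(r5,c4) = n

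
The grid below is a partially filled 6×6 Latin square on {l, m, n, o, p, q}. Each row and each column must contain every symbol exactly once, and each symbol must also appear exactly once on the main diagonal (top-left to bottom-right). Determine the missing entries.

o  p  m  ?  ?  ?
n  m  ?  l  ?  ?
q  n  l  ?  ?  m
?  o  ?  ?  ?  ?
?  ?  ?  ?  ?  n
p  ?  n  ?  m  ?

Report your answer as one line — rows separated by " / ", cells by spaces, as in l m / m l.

o p m q n l / n m p l q o / q n l p o m / m o q n l p / l q o m p n / p l n o m q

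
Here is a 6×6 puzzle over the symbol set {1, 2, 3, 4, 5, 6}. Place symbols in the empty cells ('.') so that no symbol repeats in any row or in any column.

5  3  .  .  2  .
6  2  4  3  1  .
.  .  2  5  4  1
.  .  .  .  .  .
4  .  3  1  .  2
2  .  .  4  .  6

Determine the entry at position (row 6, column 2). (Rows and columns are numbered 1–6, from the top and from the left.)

(r1,c4): row 1 has {2,3,5}; column 4 has {1,3,4,5}, so it must be 6.
(r1,c6): row 1 has {2,3,5,6}; column 6 has {1,2,6}, so it must be 4.
(r2,c6): row 2 has {1,2,3,4,6}; column 6 has {1,2,4,6}, so it must be 5.
(r3,c1): row 3 has {1,2,4,5}; column 1 has {2,4,5,6}, so it must be 3.
(r3,c2): row 3 has {1,2,3,4,5}; column 2 has {2,3}, so it must be 6.
(r4,c1): row 4 is empty so far; column 1 has {2,3,4,5,6}, so it must be 1.
(r4,c4): row 4 has {1}; column 4 has {1,3,4,5,6}, so it must be 2.
(r4,c6): row 4 has {1,2}; column 6 has {1,2,4,5,6}, so it must be 3.
(r5,c2): row 5 has {1,2,3,4}; column 2 has {2,3,6}, so it must be 5.
(r5,c5): row 5 has {1,2,3,4,5}; column 5 has {1,2,4}, so it must be 6.
(r6,c2): row 6 has {2,4,6}; column 2 has {2,3,5,6}, so it must be 1.

1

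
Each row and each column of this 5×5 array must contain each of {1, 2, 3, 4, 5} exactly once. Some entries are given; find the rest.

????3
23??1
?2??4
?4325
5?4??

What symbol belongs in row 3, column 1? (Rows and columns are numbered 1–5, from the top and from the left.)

3

(r2,c3) = 5
(r2,c4) = 4
(r3,c3) = 1
(r4,c1) = 1
(r5,c2) = 1
(r5,c4) = 3
(r5,c5) = 2
(r1,c1) = 4
(r1,c2) = 5
(r1,c3) = 2
(r1,c4) = 1
(r3,c1) = 3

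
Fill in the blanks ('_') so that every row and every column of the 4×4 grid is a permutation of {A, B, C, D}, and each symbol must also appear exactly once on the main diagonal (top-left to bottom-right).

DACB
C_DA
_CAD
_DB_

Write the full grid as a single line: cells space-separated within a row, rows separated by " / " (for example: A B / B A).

D A C B / C B D A / B C A D / A D B C

(r2,c2) = B
(r3,c1) = B
(r4,c1) = A
(r4,c4) = C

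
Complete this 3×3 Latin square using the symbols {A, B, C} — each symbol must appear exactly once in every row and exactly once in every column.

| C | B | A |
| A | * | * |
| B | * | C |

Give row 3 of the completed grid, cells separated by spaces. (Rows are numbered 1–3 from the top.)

B A C

(r2,c2) = C
(r2,c3) = B
(r3,c2) = A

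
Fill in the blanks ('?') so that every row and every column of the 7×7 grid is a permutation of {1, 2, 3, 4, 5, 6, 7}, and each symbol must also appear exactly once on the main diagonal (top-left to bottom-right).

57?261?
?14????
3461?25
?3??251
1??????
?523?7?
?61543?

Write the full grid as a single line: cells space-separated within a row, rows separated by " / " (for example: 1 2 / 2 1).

(r1,c3) = 3
(r1,c7) = 4
(r2,c6) = 6
(r3,c5) = 7
(r4,c3) = 7
(r4,c4) = 4
(r5,c2) = 2
(r5,c3) = 5
(r5,c5) = 3
(r5,c6) = 4
(r6,c5) = 1
(r6,c7) = 6
(r7,c7) = 2
(r2,c4) = 7
(r2,c5) = 5
(r2,c7) = 3
(r4,c1) = 6
(r5,c4) = 6
(r5,c7) = 7
(r6,c1) = 4
(r7,c1) = 7
(r2,c1) = 2

5 7 3 2 6 1 4 / 2 1 4 7 5 6 3 / 3 4 6 1 7 2 5 / 6 3 7 4 2 5 1 / 1 2 5 6 3 4 7 / 4 5 2 3 1 7 6 / 7 6 1 5 4 3 2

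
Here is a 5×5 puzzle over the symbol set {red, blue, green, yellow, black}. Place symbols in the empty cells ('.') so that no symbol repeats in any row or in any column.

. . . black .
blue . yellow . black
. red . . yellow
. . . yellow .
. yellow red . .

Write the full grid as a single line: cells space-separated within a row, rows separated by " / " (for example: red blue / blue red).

yellow blue green black red / blue green yellow red black / green red black blue yellow / red black blue yellow green / black yellow red green blue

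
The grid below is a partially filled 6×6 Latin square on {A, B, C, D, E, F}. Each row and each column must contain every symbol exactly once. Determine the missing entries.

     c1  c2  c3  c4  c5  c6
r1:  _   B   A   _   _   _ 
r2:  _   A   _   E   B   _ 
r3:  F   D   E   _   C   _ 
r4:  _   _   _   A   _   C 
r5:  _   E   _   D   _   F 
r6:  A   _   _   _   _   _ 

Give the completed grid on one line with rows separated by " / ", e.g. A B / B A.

D B A C F E / C A F E B D / F D E B C A / E F B A D C / B E C D A F / A C D F E B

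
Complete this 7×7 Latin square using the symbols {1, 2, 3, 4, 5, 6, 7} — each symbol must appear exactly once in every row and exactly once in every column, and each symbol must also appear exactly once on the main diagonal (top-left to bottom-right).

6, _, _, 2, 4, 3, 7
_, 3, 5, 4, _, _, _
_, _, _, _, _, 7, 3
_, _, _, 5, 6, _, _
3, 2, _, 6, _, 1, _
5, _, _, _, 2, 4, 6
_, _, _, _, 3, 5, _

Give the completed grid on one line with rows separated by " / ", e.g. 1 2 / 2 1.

6 5 1 2 4 3 7 / 7 3 5 4 1 6 2 / 4 6 2 1 5 7 3 / 1 7 3 5 6 2 4 / 3 2 4 6 7 1 5 / 5 1 7 3 2 4 6 / 2 4 6 7 3 5 1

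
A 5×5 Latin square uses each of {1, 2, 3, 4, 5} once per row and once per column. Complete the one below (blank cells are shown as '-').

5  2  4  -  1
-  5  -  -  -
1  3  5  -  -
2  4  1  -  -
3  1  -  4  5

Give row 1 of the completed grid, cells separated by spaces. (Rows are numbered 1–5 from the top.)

5 2 4 3 1

(r1,c4): row 1 has {1,2,4,5}; column 4 has {4}, so it must be 3.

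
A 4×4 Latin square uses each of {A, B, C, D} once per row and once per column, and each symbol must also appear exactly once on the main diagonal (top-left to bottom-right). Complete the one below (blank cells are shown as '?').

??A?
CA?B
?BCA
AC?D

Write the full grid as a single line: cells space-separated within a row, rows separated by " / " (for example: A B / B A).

(r1,c1) = B
(r1,c2) = D
(r1,c4) = C
(r2,c3) = D
(r3,c1) = D
(r4,c3) = B

B D A C / C A D B / D B C A / A C B D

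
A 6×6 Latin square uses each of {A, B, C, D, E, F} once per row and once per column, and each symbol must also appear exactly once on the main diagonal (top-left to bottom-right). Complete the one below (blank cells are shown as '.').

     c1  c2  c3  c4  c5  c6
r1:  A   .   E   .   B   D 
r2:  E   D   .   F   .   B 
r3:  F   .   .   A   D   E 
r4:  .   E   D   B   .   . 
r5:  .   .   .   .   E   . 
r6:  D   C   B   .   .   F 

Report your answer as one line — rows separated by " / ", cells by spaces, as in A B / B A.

A F E C B D / E D A F C B / F B C A D E / C E D B F A / B A F D E C / D C B E A F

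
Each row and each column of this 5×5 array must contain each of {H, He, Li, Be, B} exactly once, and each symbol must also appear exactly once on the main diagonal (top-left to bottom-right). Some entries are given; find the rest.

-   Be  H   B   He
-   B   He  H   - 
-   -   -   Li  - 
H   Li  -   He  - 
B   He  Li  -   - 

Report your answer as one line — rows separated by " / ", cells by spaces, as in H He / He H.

row 1 has {H,He,Be,B}; column 1 has {H,B}; the diagonal has {He,B} — only Li is left for (r1,c1).
row 2 has {H,He,B}; column 1 has {H,Li,B} — only Be is left for (r2,c1).
row 2 has {H,He,Be,B}; column 5 has {He} — only Li is left for (r2,c5).
row 3 has {Li}; column 1 has {H,Li,Be,B} — only He is left for (r3,c1).
row 3 has {He,Li}; column 2 has {He,Li,Be,B} — only H is left for (r3,c2).
row 3 has {H,He,Li}; column 3 has {H,He,Li}; the diagonal has {He,Li,B} — only Be is left for (r3,c3).
row 3 has {H,He,Li,Be}; column 5 has {He,Li} — only B is left for (r3,c5).
row 4 has {H,He,Li}; column 3 has {H,He,Li,Be} — only B is left for (r4,c3).
row 4 has {H,He,Li,B}; column 5 has {He,Li,B} — only Be is left for (r4,c5).
row 5 has {He,Li,B}; column 4 has {H,He,Li,B} — only Be is left for (r5,c4).
row 5 has {He,Li,Be,B}; column 5 has {He,Li,Be,B}; the diagonal has {He,Li,Be,B} — only H is left for (r5,c5).

Li Be H B He / Be B He H Li / He H Be Li B / H Li B He Be / B He Li Be H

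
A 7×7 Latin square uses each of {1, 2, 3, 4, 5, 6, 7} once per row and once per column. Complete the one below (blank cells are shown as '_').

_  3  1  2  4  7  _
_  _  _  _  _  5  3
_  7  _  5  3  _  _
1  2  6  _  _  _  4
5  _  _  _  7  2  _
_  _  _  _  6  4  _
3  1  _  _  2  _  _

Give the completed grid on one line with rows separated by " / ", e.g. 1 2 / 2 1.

6 3 1 2 4 7 5 / 2 4 7 6 1 5 3 / 4 7 2 5 3 1 6 / 1 2 6 7 5 3 4 / 5 6 4 3 7 2 1 / 7 5 3 1 6 4 2 / 3 1 5 4 2 6 7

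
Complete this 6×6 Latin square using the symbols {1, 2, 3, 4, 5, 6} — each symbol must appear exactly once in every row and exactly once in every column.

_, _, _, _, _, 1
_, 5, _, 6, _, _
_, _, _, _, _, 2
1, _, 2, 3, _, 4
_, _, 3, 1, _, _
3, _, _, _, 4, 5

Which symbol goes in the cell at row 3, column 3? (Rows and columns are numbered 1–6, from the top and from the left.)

1

Cell (r2,c6): row 2 has {5,6}; column 6 has {1,2,4,5} → 3.
Cell (r4,c2): row 4 has {1,2,3,4}; column 2 has {5} → 6.
Cell (r4,c5): row 4 has {1,2,3,4,6}; column 5 has {4} → 5.
Cell (r5,c6): row 5 has {1,3}; column 6 has {1,2,3,4,5} → 6.
Cell (r6,c4): row 6 has {3,4,5}; column 4 has {1,3,6} → 2.
Cell (r5,c5): row 5 has {1,3,6}; column 5 has {4,5} → 2.
Cell (r6,c2): row 6 has {2,3,4,5}; column 2 has {5,6} → 1.
Cell (r6,c3): row 6 has {1,2,3,4,5}; column 3 has {2,3} → 6.
Cell (r2,c5): row 2 has {3,5,6}; column 5 has {2,4,5} → 1.
Cell (r5,c2): row 5 has {1,2,3,6}; column 2 has {1,5,6} → 4.
Cell (r2,c3): row 2 has {1,3,5,6}; column 3 has {2,3,6} → 4.
Cell (r3,c2): row 3 has {2}; column 2 has {1,4,5,6} → 3.
Cell (r3,c5): row 3 has {2,3}; column 5 has {1,2,4,5} → 6.
Cell (r5,c1): row 5 has {1,2,3,4,6}; column 1 has {1,3} → 5.
Cell (r1,c2): row 1 has {1}; column 2 has {1,3,4,5,6} → 2.
Cell (r1,c3): row 1 has {1,2}; column 3 has {2,3,4,6} → 5.
Cell (r1,c4): row 1 has {1,2,5}; column 4 has {1,2,3,6} → 4.
Cell (r1,c5): row 1 has {1,2,4,5}; column 5 has {1,2,4,5,6} → 3.
Cell (r2,c1): row 2 has {1,3,4,5,6}; column 1 has {1,3,5} → 2.
Cell (r3,c1): row 3 has {2,3,6}; column 1 has {1,2,3,5} → 4.
Cell (r3,c3): row 3 has {2,3,4,6}; column 3 has {2,3,4,5,6} → 1.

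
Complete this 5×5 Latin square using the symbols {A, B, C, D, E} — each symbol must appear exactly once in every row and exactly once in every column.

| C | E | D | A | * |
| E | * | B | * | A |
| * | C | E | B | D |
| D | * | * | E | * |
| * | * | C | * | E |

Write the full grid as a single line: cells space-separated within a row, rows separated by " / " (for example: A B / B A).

row 1 has {A,C,D,E}; column 5 has {A,D,E} — only B is left for (r1,c5).
row 2 has {A,B,E}; column 2 has {C,E} — only D is left for (r2,c2).
row 2 has {A,B,D,E}; column 4 has {A,B,E} — only C is left for (r2,c4).
row 3 has {B,C,D,E}; column 1 has {C,D,E} — only A is left for (r3,c1).
row 4 has {D,E}; column 3 has {B,C,D,E} — only A is left for (r4,c3).
row 4 has {A,D,E}; column 5 has {A,B,D,E} — only C is left for (r4,c5).
row 5 has {C,E}; column 1 has {A,C,D,E} — only B is left for (r5,c1).
row 5 has {B,C,E}; column 2 has {C,D,E} — only A is left for (r5,c2).
row 5 has {A,B,C,E}; column 4 has {A,B,C,E} — only D is left for (r5,c4).
row 4 has {A,C,D,E}; column 2 has {A,C,D,E} — only B is left for (r4,c2).

C E D A B / E D B C A / A C E B D / D B A E C / B A C D E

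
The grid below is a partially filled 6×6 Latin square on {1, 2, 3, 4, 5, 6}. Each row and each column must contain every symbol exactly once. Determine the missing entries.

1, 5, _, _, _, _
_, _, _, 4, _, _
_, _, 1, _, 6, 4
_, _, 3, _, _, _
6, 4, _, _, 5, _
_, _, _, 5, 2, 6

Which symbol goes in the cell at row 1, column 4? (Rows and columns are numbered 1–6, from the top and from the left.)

3

At row 5, column 3: row 5 has {4,5,6}; column 3 has {1,3}; that leaves 2.
At row 6, column 3: row 6 has {2,5,6}; column 3 has {1,2,3}; that leaves 4.
At row 1, column 3: row 1 has {1,5}; column 3 has {1,2,3,4}; that leaves 6.
At row 2, column 3: row 2 has {4}; column 3 has {1,2,3,4,6}; that leaves 5.
At row 6, column 1: row 6 has {2,4,5,6}; column 1 has {1,6}; that leaves 3.
At row 6, column 2: row 6 has {2,3,4,5,6}; column 2 has {4,5}; that leaves 1.
At row 2, column 1: row 2 has {4,5}; column 1 has {1,3,6}; that leaves 2.
At row 3, column 1: row 3 has {1,4,6}; column 1 has {1,2,3,6}; that leaves 5.
At row 4, column 1: row 4 has {3}; column 1 has {1,2,3,5,6}; that leaves 4.
At row 4, column 5: row 4 has {3,4}; column 5 has {2,5,6}; that leaves 1.
At row 2, column 5: row 2 has {2,4,5}; column 5 has {1,2,5,6}; that leaves 3.
At row 2, column 6: row 2 has {2,3,4,5}; column 6 has {4,6}; that leaves 1.
At row 5, column 6: row 5 has {2,4,5,6}; column 6 has {1,4,6}; that leaves 3.
At row 1, column 5: row 1 has {1,5,6}; column 5 has {1,2,3,5,6}; that leaves 4.
At row 1, column 6: row 1 has {1,4,5,6}; column 6 has {1,3,4,6}; that leaves 2.
At row 2, column 2: row 2 has {1,2,3,4,5}; column 2 has {1,4,5}; that leaves 6.
At row 4, column 2: row 4 has {1,3,4}; column 2 has {1,4,5,6}; that leaves 2.
At row 4, column 4: row 4 has {1,2,3,4}; column 4 has {4,5}; that leaves 6.
At row 4, column 6: row 4 has {1,2,3,4,6}; column 6 has {1,2,3,4,6}; that leaves 5.
At row 5, column 4: row 5 has {2,3,4,5,6}; column 4 has {4,5,6}; that leaves 1.
At row 1, column 4: row 1 has {1,2,4,5,6}; column 4 has {1,4,5,6}; that leaves 3.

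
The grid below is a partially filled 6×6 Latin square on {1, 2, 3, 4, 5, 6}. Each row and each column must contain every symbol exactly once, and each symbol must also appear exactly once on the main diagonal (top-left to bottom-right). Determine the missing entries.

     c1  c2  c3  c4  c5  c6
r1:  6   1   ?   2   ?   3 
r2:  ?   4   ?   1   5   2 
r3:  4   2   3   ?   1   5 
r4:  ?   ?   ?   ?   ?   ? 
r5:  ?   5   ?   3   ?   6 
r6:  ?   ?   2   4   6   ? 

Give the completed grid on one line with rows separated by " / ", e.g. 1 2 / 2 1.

6 1 5 2 4 3 / 3 4 6 1 5 2 / 4 2 3 6 1 5 / 2 6 1 5 3 4 / 1 5 4 3 2 6 / 5 3 2 4 6 1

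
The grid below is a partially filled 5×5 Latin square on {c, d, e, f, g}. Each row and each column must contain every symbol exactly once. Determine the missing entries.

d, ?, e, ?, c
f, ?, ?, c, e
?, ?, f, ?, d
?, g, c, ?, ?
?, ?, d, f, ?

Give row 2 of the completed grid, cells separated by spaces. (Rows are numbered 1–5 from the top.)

At row 1, column 2: row 1 has {c,d,e}; column 2 has {g}; that leaves f.
At row 1, column 4: row 1 has {c,d,e,f}; column 4 has {c,f}; that leaves g.
At row 2, column 2: row 2 has {c,e,f}; column 2 has {f,g}; that leaves d.
At row 2, column 3: row 2 has {c,d,e,f}; column 3 has {c,d,e,f}; that leaves g.

f d g c e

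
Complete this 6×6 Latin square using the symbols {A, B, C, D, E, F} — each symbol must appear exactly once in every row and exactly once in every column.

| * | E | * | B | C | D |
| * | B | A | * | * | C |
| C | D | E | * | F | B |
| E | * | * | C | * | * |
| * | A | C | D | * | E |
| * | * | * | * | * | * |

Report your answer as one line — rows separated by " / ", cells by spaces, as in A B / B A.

(r1,c3) = F
(r3,c4) = A
(r4,c2) = F
(r4,c6) = A
(r5,c5) = B
(r6,c2) = C
(r6,c6) = F
(r1,c1) = A
(r4,c5) = D
(r5,c1) = F
(r6,c4) = E
(r6,c5) = A
(r2,c1) = D
(r2,c4) = F
(r2,c5) = E
(r4,c3) = B
(r6,c1) = B
(r6,c3) = D

A E F B C D / D B A F E C / C D E A F B / E F B C D A / F A C D B E / B C D E A F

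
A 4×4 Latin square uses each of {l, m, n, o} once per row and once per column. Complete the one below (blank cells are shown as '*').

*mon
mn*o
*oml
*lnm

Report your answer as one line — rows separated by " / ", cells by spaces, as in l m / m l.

(r1,c1): row 1 has {m,n,o}; column 1 has {m}, so it must be l.
(r2,c3): row 2 has {m,n,o}; column 3 has {m,n,o}, so it must be l.
(r3,c1): row 3 has {l,m,o}; column 1 has {l,m}, so it must be n.
(r4,c1): row 4 has {l,m,n}; column 1 has {l,m,n}, so it must be o.

l m o n / m n l o / n o m l / o l n m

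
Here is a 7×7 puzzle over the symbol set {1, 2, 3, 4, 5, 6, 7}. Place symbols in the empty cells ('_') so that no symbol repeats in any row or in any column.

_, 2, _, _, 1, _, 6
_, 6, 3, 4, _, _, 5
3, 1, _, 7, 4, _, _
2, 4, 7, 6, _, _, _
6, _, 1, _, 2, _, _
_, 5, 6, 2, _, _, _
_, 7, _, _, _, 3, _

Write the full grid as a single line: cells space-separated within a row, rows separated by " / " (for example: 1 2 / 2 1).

(r2,c5) = 7
(r3,c7) = 2
(r5,c2) = 3
(r5,c4) = 5
(r6,c5) = 3
(r7,c4) = 1
(r7,c7) = 4
(r1,c4) = 3
(r2,c1) = 1
(r2,c6) = 2
(r3,c3) = 5
(r3,c6) = 6
(r4,c5) = 5
(r4,c6) = 1
(r4,c7) = 3
(r5,c7) = 7
(r6,c7) = 1
(r7,c1) = 5
(r7,c3) = 2
(r7,c5) = 6
(r1,c3) = 4
(r5,c6) = 4
(r6,c6) = 7
(r1,c1) = 7
(r1,c6) = 5
(r6,c1) = 4

7 2 4 3 1 5 6 / 1 6 3 4 7 2 5 / 3 1 5 7 4 6 2 / 2 4 7 6 5 1 3 / 6 3 1 5 2 4 7 / 4 5 6 2 3 7 1 / 5 7 2 1 6 3 4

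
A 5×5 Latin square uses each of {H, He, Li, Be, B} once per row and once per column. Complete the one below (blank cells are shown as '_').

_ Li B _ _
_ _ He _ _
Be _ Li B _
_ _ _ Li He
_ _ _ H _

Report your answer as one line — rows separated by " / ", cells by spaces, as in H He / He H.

(r2,c4) = Be
(r3,c5) = H
(r5,c3) = Be
(r1,c4) = He
(r1,c5) = Be
(r3,c2) = He
(r4,c3) = H
(r5,c2) = B
(r5,c5) = Li
(r1,c1) = H
(r2,c2) = H
(r2,c5) = B
(r4,c1) = B
(r4,c2) = Be
(r5,c1) = He
(r2,c1) = Li

H Li B He Be / Li H He Be B / Be He Li B H / B Be H Li He / He B Be H Li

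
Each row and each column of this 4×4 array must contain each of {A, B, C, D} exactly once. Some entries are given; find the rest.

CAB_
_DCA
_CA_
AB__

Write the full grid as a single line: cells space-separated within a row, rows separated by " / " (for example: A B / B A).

C A B D / B D C A / D C A B / A B D C

(r1,c4) = D
(r2,c1) = B
(r3,c1) = D
(r3,c4) = B
(r4,c3) = D
(r4,c4) = C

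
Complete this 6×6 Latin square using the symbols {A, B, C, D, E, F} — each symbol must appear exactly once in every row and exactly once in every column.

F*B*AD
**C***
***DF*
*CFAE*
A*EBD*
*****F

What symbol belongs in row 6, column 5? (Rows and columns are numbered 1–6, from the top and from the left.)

C

(r1,c2): row 1 has {A,B,D,F}; column 2 has {C}, so it must be E.
(r1,c4): row 1 has {A,B,D,E,F}; column 4 has {A,B,D}, so it must be C.
(r2,c5): row 2 has {C}; column 5 has {A,D,E,F}, so it must be B.
(r3,c3): row 3 has {D,F}; column 3 has {B,C,E,F}, so it must be A.
(r4,c6): row 4 has {A,C,E,F}; column 6 has {D,F}, so it must be B.
(r5,c2): row 5 has {A,B,D,E}; column 2 has {C,E}, so it must be F.
(r5,c6): row 5 has {A,B,D,E,F}; column 6 has {B,D,F}, so it must be C.
(r6,c3): row 6 has {F}; column 3 has {A,B,C,E,F}, so it must be D.
(r6,c4): row 6 has {D,F}; column 4 has {A,B,C,D}, so it must be E.
(r6,c5): row 6 has {D,E,F}; column 5 has {A,B,D,E,F}, so it must be C.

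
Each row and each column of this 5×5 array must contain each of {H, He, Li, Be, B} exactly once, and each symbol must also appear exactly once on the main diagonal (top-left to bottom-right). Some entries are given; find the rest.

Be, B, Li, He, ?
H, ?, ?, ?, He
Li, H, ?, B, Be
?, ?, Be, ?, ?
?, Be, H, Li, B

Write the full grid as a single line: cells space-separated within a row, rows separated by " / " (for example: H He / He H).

Be B Li He H / H Li B Be He / Li H He B Be / B He Be H Li / He Be H Li B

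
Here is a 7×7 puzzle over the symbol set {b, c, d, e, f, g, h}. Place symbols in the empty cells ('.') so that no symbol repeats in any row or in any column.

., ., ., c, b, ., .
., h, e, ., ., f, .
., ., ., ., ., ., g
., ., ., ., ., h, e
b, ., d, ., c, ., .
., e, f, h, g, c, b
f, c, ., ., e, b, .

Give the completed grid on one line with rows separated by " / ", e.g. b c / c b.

h d g c b e f / g h e b d f c / e b c f h d g / c g b d f h e / b f d e c g h / d e f h g c b / f c h g e b d

(r2,c5) = d
(r2,c7) = c
(r4,c5) = f
(r6,c1) = d
(r2,c1) = g
(r2,c4) = b
(r3,c5) = h
(r4,c1) = c
(r3,c1) = e
(r3,c6) = d
(r1,c1) = h
(r1,c3) = g
(r1,c6) = e
(r3,c4) = f
(r4,c3) = b
(r5,c6) = g
(r7,c3) = h
(r7,c7) = d
(r1,c7) = f
(r3,c2) = b
(r3,c3) = c
(r5,c2) = f
(r5,c4) = e
(r5,c7) = h
(r7,c4) = g
(r1,c2) = d
(r4,c2) = g
(r4,c4) = d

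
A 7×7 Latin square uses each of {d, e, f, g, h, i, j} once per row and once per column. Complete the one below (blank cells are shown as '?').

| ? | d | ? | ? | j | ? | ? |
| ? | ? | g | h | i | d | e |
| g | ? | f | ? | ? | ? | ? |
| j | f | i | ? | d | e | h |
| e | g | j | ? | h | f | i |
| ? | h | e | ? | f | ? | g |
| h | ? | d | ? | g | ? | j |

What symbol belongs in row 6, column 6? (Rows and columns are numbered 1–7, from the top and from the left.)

(r1,c3) = h
(r1,c7) = f
(r2,c1) = f
(r2,c2) = j
(r3,c5) = e
(r3,c7) = d
(r4,c4) = g
(r5,c4) = d
(r7,c6) = i
(r1,c1) = i
(r1,c4) = e
(r1,c6) = g
(r3,c2) = i
(r3,c4) = j
(r3,c6) = h
(r6,c1) = d
(r6,c4) = i
(r6,c6) = j

j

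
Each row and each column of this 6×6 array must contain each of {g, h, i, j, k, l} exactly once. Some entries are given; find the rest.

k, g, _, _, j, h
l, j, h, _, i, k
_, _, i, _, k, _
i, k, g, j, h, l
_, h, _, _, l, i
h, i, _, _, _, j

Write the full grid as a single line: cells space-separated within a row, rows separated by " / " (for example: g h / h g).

k g l i j h / l j h g i k / j l i h k g / i k g j h l / g h j k l i / h i k l g j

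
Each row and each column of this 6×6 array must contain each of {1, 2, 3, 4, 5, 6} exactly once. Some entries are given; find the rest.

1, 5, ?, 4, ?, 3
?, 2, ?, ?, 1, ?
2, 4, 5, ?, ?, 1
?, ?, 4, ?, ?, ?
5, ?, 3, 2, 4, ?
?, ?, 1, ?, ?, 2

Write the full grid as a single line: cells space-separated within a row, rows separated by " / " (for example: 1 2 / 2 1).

1 5 2 4 6 3 / 3 2 6 5 1 4 / 2 4 5 6 3 1 / 6 3 4 1 2 5 / 5 1 3 2 4 6 / 4 6 1 3 5 2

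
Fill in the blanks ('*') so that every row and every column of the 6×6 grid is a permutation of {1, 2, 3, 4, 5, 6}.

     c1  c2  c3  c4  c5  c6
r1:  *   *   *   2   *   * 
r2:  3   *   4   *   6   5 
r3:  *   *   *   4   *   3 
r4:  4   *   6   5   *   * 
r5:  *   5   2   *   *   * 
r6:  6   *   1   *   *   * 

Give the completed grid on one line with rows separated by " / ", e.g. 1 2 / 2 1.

5 1 3 2 4 6 / 3 2 4 1 6 5 / 2 6 5 4 1 3 / 4 3 6 5 2 1 / 1 5 2 6 3 4 / 6 4 1 3 5 2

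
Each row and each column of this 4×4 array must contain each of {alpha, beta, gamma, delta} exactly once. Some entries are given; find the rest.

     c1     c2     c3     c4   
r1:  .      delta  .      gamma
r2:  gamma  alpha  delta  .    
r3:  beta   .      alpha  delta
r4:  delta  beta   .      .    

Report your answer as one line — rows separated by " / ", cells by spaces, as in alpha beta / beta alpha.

(r1,c1) = alpha
(r1,c3) = beta
(r2,c4) = beta
(r3,c2) = gamma
(r4,c3) = gamma
(r4,c4) = alpha

alpha delta beta gamma / gamma alpha delta beta / beta gamma alpha delta / delta beta gamma alpha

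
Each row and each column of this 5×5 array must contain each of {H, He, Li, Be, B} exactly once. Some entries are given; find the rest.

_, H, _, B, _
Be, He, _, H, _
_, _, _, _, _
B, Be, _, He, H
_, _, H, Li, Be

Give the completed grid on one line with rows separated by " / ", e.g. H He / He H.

Li H Be B He / Be He B H Li / H Li He Be B / B Be Li He H / He B H Li Be

(r3,c4) = Be
(r4,c3) = Li
(r5,c1) = He
(r5,c2) = B
(r1,c1) = Li
(r1,c5) = He
(r2,c3) = B
(r2,c5) = Li
(r3,c1) = H
(r3,c2) = Li
(r3,c3) = He
(r3,c5) = B
(r1,c3) = Be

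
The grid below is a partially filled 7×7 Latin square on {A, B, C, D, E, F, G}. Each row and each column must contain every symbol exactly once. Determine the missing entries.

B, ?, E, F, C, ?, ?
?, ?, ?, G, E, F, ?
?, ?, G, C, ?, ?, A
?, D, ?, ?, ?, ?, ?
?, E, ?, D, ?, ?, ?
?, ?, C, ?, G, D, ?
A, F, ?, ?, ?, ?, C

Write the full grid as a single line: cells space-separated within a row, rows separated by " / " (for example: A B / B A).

B G E F C A D / D C A G E F B / F B G C D E A / G D B A F C E / C E F D A B G / E A C B G D F / A F D E B G C

Cell (r3,c2): row 3 has {A,C,G}; column 2 has {D,E,F} → B.
Cell (r3,c6): row 3 has {A,B,C,G}; column 6 has {D,F} → E.
Cell (r6,c2): row 6 has {C,D,G}; column 2 has {B,D,E,F} → A.
Cell (r1,c2): row 1 has {B,C,E,F}; column 2 has {A,B,D,E,F} → G.
Cell (r1,c6): row 1 has {B,C,E,F,G}; column 6 has {D,E,F} → A.
Cell (r1,c7): row 1 has {A,B,C,E,F,G}; column 7 has {A,C} → D.
Cell (r2,c2): row 2 has {E,F,G}; column 2 has {A,B,D,E,F,G} → C.
Cell (r2,c7): row 2 has {C,E,F,G}; column 7 has {A,C,D} → B.
Cell (r2,c1): row 2 has {B,C,E,F,G}; column 1 has {A,B} → D.
Cell (r2,c3): row 2 has {B,C,D,E,F,G}; column 3 has {C,E,G} → A.
Cell (r3,c1): row 3 has {A,B,C,E,G}; column 1 has {A,B,D} → F.
Cell (r3,c5): row 3 has {A,B,C,E,F,G}; column 5 has {C,E,G} → D.
Cell (r6,c1): row 6 has {A,C,D,G}; column 1 has {A,B,D,F} → E.
Cell (r6,c4): row 6 has {A,C,D,E,G}; column 4 has {C,D,F,G} → B.
Cell (r6,c7): row 6 has {A,B,C,D,E,G}; column 7 has {A,B,C,D} → F.
Cell (r7,c4): row 7 has {A,C,F}; column 4 has {B,C,D,F,G} → E.
Cell (r7,c5): row 7 has {A,C,E,F}; column 5 has {C,D,E,G} → B.
Cell (r7,c6): row 7 has {A,B,C,E,F}; column 6 has {A,D,E,F} → G.
Cell (r4,c4): row 4 has {D}; column 4 has {B,C,D,E,F,G} → A.
Cell (r4,c5): row 4 has {A,D}; column 5 has {B,C,D,E,G} → F.
Cell (r5,c5): row 5 has {D,E}; column 5 has {B,C,D,E,F,G} → A.
Cell (r5,c7): row 5 has {A,D,E}; column 7 has {A,B,C,D,F} → G.
Cell (r7,c3): row 7 has {A,B,C,E,F,G}; column 3 has {A,C,E,G} → D.
Cell (r4,c3): row 4 has {A,D,F}; column 3 has {A,C,D,E,G} → B.
Cell (r4,c6): row 4 has {A,B,D,F}; column 6 has {A,D,E,F,G} → C.
Cell (r4,c7): row 4 has {A,B,C,D,F}; column 7 has {A,B,C,D,F,G} → E.
Cell (r5,c1): row 5 has {A,D,E,G}; column 1 has {A,B,D,E,F} → C.
Cell (r5,c3): row 5 has {A,C,D,E,G}; column 3 has {A,B,C,D,E,G} → F.
Cell (r5,c6): row 5 has {A,C,D,E,F,G}; column 6 has {A,C,D,E,F,G} → B.
Cell (r4,c1): row 4 has {A,B,C,D,E,F}; column 1 has {A,B,C,D,E,F} → G.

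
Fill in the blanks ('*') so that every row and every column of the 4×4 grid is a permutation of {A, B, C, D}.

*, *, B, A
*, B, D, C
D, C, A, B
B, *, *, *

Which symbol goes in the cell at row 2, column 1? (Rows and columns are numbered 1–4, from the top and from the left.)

(r1,c1): row 1 has {A,B}; column 1 has {B,D}, so it must be C.
(r1,c2): row 1 has {A,B,C}; column 2 has {B,C}, so it must be D.
(r2,c1): row 2 has {B,C,D}; column 1 has {B,C,D}, so it must be A.

A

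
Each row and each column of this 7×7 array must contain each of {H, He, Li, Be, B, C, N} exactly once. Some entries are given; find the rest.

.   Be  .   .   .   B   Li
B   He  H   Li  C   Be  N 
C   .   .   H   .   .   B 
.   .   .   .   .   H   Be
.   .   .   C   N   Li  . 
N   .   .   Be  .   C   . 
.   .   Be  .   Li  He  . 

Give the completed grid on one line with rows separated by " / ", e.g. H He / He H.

He Be C N H B Li / B He H Li C Be N / C Li He H Be N B / Li C N He B H Be / Be H B C N Li He / N B Li Be He C H / H N Be B Li He C

row 3 has {H,B,C}; column 6 has {H,He,Li,Be,B,C} — only N is left for (r3,c6).
row 7 has {He,Li,Be}; column 1 has {B,C,N} — only H is left for (r7,c1).
row 7 has {H,He,Li,Be}; column 7 has {Li,Be,B,N} — only C is left for (r7,c7).
row 1 has {Li,Be,B}; column 1 has {H,B,C,N} — only He is left for (r1,c1).
row 1 has {He,Li,Be,B}; column 4 has {H,Li,Be,C} — only N is left for (r1,c4).
row 1 has {He,Li,Be,B,N}; column 5 has {Li,C,N} — only H is left for (r1,c5).
row 3 has {H,B,C,N}; column 2 has {He,Be} — only Li is left for (r3,c2).
row 3 has {H,Li,B,C,N}; column 3 has {H,Be} — only He is left for (r3,c3).
row 3 has {H,He,Li,B,C,N}; column 5 has {H,Li,C,N} — only Be is left for (r3,c5).
row 4 has {H,Be}; column 1 has {H,He,B,C,N} — only Li is left for (r4,c1).
row 5 has {Li,C,N}; column 1 has {H,He,Li,B,C,N} — only Be is left for (r5,c1).
row 5 has {Li,Be,C,N}; column 3 has {H,He,Be} — only B is left for (r5,c3).
row 6 has {Be,C,N}; column 3 has {H,He,Be,B} — only Li is left for (r6,c3).
row 7 has {H,He,Li,Be,C}; column 4 has {H,Li,Be,C,N} — only B is left for (r7,c4).
row 1 has {H,He,Li,Be,B,N}; column 3 has {H,He,Li,Be,B} — only C is left for (r1,c3).
row 4 has {H,Li,Be}; column 3 has {H,He,Li,Be,B,C} — only N is left for (r4,c3).
row 4 has {H,Li,Be,N}; column 4 has {H,Li,Be,B,C,N} — only He is left for (r4,c4).
row 4 has {H,He,Li,Be,N}; column 5 has {H,Li,Be,C,N} — only B is left for (r4,c5).
row 5 has {Li,Be,B,C,N}; column 2 has {He,Li,Be} — only H is left for (r5,c2).
row 5 has {H,Li,Be,B,C,N}; column 7 has {Li,Be,B,C,N} — only He is left for (r5,c7).
row 6 has {Li,Be,C,N}; column 2 has {H,He,Li,Be} — only B is left for (r6,c2).
row 6 has {Li,Be,B,C,N}; column 5 has {H,Li,Be,B,C,N} — only He is left for (r6,c5).
row 6 has {He,Li,Be,B,C,N}; column 7 has {He,Li,Be,B,C,N} — only H is left for (r6,c7).
row 7 has {H,He,Li,Be,B,C}; column 2 has {H,He,Li,Be,B} — only N is left for (r7,c2).
row 4 has {H,He,Li,Be,B,N}; column 2 has {H,He,Li,Be,B,N} — only C is left for (r4,c2).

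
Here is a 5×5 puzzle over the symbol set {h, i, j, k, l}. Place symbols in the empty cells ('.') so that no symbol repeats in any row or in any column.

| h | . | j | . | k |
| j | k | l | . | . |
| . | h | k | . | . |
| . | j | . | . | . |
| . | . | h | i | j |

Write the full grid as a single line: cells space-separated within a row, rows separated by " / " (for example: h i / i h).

(r1,c4): row 1 has {h,j,k}; column 4 has {i}, so it must be l.
(r2,c4): row 2 has {j,k,l}; column 4 has {i,l}, so it must be h.
(r2,c5): row 2 has {h,j,k,l}; column 5 has {j,k}, so it must be i.
(r3,c4): row 3 has {h,k}; column 4 has {h,i,l}, so it must be j.
(r3,c5): row 3 has {h,j,k}; column 5 has {i,j,k}, so it must be l.
(r4,c3): row 4 has {j}; column 3 has {h,j,k,l}, so it must be i.
(r4,c4): row 4 has {i,j}; column 4 has {h,i,j,l}, so it must be k.
(r4,c5): row 4 has {i,j,k}; column 5 has {i,j,k,l}, so it must be h.
(r5,c2): row 5 has {h,i,j}; column 2 has {h,j,k}, so it must be l.
(r1,c2): row 1 has {h,j,k,l}; column 2 has {h,j,k,l}, so it must be i.
(r3,c1): row 3 has {h,j,k,l}; column 1 has {h,j}, so it must be i.
(r4,c1): row 4 has {h,i,j,k}; column 1 has {h,i,j}, so it must be l.
(r5,c1): row 5 has {h,i,j,l}; column 1 has {h,i,j,l}, so it must be k.

h i j l k / j k l h i / i h k j l / l j i k h / k l h i j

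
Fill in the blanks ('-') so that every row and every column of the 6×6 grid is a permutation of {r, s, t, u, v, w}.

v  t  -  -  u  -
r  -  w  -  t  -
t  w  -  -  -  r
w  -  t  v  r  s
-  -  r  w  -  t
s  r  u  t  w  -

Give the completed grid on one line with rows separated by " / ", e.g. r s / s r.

(r1,c3) = s
(r1,c4) = r
(r1,c6) = w
(r3,c3) = v
(r3,c5) = s
(r4,c2) = u
(r5,c1) = u
(r5,c5) = v
(r6,c6) = v
(r2,c6) = u
(r3,c4) = u
(r5,c2) = s
(r2,c2) = v
(r2,c4) = s

v t s r u w / r v w s t u / t w v u s r / w u t v r s / u s r w v t / s r u t w v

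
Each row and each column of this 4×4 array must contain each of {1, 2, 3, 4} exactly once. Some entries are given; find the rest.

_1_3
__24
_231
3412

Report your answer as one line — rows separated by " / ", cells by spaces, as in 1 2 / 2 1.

row 1 has {1,3}; column 3 has {1,2,3} — only 4 is left for (r1,c3).
row 2 has {2,4}; column 1 has {3} — only 1 is left for (r2,c1).
row 2 has {1,2,4}; column 2 has {1,2,4} — only 3 is left for (r2,c2).
row 3 has {1,2,3}; column 1 has {1,3} — only 4 is left for (r3,c1).
row 1 has {1,3,4}; column 1 has {1,3,4} — only 2 is left for (r1,c1).

2 1 4 3 / 1 3 2 4 / 4 2 3 1 / 3 4 1 2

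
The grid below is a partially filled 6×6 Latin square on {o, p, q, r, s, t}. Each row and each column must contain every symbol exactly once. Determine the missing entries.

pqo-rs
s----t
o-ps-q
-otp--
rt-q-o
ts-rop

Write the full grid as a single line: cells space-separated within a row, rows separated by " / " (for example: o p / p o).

(r1,c4) = t
(r2,c4) = o
(r3,c2) = r
(r3,c5) = t
(r4,c1) = q
(r4,c5) = s
(r4,c6) = r
(r5,c3) = s
(r5,c5) = p
(r6,c3) = q
(r2,c2) = p
(r2,c3) = r
(r2,c5) = q

p q o t r s / s p r o q t / o r p s t q / q o t p s r / r t s q p o / t s q r o p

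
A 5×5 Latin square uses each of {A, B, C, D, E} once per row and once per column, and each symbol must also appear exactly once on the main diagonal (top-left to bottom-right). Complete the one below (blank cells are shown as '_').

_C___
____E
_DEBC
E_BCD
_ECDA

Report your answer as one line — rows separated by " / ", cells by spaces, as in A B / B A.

At row 1, column 5: row 1 has {C}; column 5 has {A,C,D,E}; that leaves B.
At row 2, column 2: row 2 has {E}; column 2 has {C,D,E}; the diagonal has {A,C,E}; that leaves B.
At row 2, column 4: row 2 has {B,E}; column 4 has {B,C,D}; that leaves A.
At row 3, column 1: row 3 has {B,C,D,E}; column 1 has {E}; that leaves A.
At row 4, column 2: row 4 has {B,C,D,E}; column 2 has {B,C,D,E}; that leaves A.
At row 5, column 1: row 5 has {A,C,D,E}; column 1 has {A,E}; that leaves B.
At row 1, column 1: row 1 has {B,C}; column 1 has {A,B,E}; the diagonal has {A,B,C,E}; that leaves D.
At row 1, column 3: row 1 has {B,C,D}; column 3 has {B,C,E}; that leaves A.
At row 1, column 4: row 1 has {A,B,C,D}; column 4 has {A,B,C,D}; that leaves E.
At row 2, column 1: row 2 has {A,B,E}; column 1 has {A,B,D,E}; that leaves C.
At row 2, column 3: row 2 has {A,B,C,E}; column 3 has {A,B,C,E}; that leaves D.

D C A E B / C B D A E / A D E B C / E A B C D / B E C D A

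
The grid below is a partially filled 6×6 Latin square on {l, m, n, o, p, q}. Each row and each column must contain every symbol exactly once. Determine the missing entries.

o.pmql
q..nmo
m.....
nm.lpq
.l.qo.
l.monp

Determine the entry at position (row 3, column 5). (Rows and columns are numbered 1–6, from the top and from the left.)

l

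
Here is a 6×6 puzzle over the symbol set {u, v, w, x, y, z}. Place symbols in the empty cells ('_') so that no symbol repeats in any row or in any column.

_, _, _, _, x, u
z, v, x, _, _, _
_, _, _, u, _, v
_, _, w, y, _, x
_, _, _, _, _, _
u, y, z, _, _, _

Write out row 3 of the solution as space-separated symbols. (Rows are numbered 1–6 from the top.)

x z y u w v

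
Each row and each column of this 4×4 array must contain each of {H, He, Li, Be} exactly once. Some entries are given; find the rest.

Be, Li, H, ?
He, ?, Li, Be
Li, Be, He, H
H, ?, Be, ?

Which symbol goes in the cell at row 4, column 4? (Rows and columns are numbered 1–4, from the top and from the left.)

(r1,c4) = He
(r2,c2) = H
(r4,c2) = He
(r4,c4) = Li

Li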